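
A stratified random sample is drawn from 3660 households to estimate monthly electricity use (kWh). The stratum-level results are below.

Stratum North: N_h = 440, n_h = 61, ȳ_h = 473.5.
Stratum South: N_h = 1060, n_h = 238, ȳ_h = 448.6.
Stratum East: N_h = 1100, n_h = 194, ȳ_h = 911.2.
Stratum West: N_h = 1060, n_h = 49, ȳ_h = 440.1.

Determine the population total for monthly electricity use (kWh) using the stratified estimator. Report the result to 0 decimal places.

τ̂_st ≈ 2152682

τ̂_st = Σ N_h ȳ_h = 440·473.5 + 1060·448.6 + 1100·911.2 + 1060·440.1 = 2152682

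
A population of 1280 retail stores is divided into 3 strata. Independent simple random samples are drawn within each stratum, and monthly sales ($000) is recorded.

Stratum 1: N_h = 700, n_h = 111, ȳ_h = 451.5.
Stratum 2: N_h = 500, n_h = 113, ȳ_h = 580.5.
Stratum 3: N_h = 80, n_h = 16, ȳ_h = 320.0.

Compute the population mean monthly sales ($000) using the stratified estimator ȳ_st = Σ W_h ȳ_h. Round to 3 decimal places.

ȳ_st ≈ 493.672

N = Σ N_h = 1280. Stratum weights W_h = N_h/N.
ȳ_st = (700·451.5 + 500·580.5 + 80·320.0) / 1280 = 493.67188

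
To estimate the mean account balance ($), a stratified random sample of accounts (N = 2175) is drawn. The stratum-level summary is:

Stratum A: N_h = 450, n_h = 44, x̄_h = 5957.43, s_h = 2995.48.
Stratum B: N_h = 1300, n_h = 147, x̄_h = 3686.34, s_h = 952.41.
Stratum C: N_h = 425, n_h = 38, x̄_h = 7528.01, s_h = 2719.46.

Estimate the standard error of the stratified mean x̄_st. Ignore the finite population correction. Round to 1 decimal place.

SE(x̄_st) ≈ 135.5

V̂(x̄_st) = Σ W_h² s_h²/n_h, with W_h = N_h/N and N = 2175:
  stratum A: (450/2175)²·2995.48²/44 = 8729.45
  stratum B: (1300/2175)²·952.41²/147 = 2204.44
  stratum C: (425/2175)²·2719.46²/38 = 7430.89
V̂(x̄_st) = 18364.8
SE(x̄_st) = √18364.8 = 135.517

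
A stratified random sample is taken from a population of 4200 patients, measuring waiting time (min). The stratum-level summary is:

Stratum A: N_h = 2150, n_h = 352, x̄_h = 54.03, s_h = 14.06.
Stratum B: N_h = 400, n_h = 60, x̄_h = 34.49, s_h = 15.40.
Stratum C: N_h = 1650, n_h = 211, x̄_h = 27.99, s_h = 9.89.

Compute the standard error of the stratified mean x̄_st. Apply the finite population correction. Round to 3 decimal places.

V̂(x̄_st) = Σ W_h² (1 − n_h/N_h) s_h²/n_h, with W_h = N_h/N and N = 4200:
  stratum A: (2150/4200)²·(1 − 352/2150)·14.06²/352 = 0.123072
  stratum B: (400/4200)²·(1 − 60/400)·15.40²/60 = 0.0304741
  stratum C: (1650/4200)²·(1 − 211/1650)·9.89²/211 = 0.0623959
V̂(x̄_st) = 0.215942
SE(x̄_st) = √0.215942 = 0.464695

SE(x̄_st) ≈ 0.465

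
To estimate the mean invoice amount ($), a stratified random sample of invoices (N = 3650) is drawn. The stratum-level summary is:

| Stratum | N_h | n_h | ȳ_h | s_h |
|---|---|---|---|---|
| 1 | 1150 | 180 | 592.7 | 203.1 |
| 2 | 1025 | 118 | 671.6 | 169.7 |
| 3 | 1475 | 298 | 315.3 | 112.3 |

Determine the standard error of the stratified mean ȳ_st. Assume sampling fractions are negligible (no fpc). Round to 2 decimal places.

V̂(ȳ_st) = Σ W_h² s_h²/n_h, with W_h = N_h/N and N = 3650:
  stratum 1: (1150/3650)²·203.1²/180 = 22.7487
  stratum 2: (1025/3650)²·169.7²/118 = 19.2461
  stratum 3: (1475/3650)²·112.3²/298 = 6.91101
V̂(ȳ_st) = 48.9059
SE(ȳ_st) = √48.9059 = 6.99327

SE(ȳ_st) ≈ 6.99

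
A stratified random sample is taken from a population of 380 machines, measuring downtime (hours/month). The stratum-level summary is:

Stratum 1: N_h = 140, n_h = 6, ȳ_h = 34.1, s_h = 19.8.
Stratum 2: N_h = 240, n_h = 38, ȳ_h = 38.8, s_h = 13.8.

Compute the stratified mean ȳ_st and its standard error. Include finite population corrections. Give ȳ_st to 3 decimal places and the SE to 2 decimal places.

ȳ_st ≈ 37.068, SE ≈ 3.19

ȳ_st = Σ W_h ȳ_h = (140·34.1 + 240·38.8)/380 = 37.06842
V̂(ȳ_st) = Σ W_h² (1 − n_h/N_h) s_h²/n_h, with W_h = N_h/N and N = 380:
  stratum 1: (140/380)²·(1 − 6/140)·19.8²/6 = 8.48877
  stratum 2: (240/380)²·(1 − 38/240)·13.8²/38 = 1.68256
V̂(ȳ_st) = 10.1713
SE(ȳ_st) = √10.1713 = 3.18925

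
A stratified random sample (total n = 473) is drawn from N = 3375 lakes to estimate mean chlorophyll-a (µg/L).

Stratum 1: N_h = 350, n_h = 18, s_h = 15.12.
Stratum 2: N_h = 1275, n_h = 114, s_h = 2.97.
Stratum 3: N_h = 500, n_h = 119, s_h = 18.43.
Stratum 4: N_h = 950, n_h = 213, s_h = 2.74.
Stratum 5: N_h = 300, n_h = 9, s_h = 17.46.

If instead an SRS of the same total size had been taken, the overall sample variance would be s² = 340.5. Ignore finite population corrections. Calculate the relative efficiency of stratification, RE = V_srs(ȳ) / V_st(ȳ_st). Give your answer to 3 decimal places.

V̂(ȳ_st) = Σ W_h² s_h²/n_h, with W_h = N_h/N and N = 3375:
  stratum 1: (350/3375)²·15.12²/18 = 0.13659
  stratum 2: (1275/3375)²·2.97²/114 = 0.0110428
  stratum 3: (500/3375)²·18.43²/119 = 0.0626464
  stratum 4: (950/3375)²·2.74²/213 = 0.00279268
  stratum 5: (300/3375)²·17.46²/9 = 0.267634
V_st = 0.480706
V_srs = s²/n = 340.5/473 = 0.719873
Relative efficiency = V_srs / V_st = 0.719873/0.480706 = 1.4975

RE ≈ 1.498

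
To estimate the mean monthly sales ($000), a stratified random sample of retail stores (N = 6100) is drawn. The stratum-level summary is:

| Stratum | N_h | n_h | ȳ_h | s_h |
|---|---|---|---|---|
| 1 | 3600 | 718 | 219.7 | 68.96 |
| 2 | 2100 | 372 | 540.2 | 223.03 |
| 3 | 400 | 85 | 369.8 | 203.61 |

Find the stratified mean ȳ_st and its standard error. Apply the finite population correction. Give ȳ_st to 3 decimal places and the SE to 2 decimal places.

ȳ_st = Σ W_h ȳ_h = (3600·219.7 + 2100·540.2 + 400·369.8)/6100 = 339.87869
V̂(ȳ_st) = Σ W_h² (1 − n_h/N_h) s_h²/n_h, with W_h = N_h/N and N = 6100:
  stratum 1: (3600/6100)²·(1 − 718/3600)·68.96²/718 = 1.84674
  stratum 2: (2100/6100)²·(1 − 372/2100)·223.03²/372 = 13.0403
  stratum 3: (400/6100)²·(1 − 85/400)·203.61²/85 = 1.65154
V̂(ȳ_st) = 16.5386
SE(ȳ_st) = √16.5386 = 4.06676

ȳ_st ≈ 339.879, SE ≈ 4.07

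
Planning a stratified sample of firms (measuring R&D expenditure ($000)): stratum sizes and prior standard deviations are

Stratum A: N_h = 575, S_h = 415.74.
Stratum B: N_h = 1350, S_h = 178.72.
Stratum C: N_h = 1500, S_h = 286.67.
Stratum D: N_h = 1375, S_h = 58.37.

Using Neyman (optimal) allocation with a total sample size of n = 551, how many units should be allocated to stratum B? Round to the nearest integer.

Neyman allocation: n_h = n · N_h S_h / Σ N_i S_i, with n = 551.
  stratum A: N_h·S_h = 575·415.74 = 239050.50
  stratum B: N_h·S_h = 1350·178.72 = 241272.00
  stratum C: N_h·S_h = 1500·286.67 = 430005.00
  stratum D: N_h·S_h = 1375·58.37 = 80258.75
Σ N_h S_h = 990586.25
n for stratum B = 551·241272.00/990586.25 = 134.204 → 134

134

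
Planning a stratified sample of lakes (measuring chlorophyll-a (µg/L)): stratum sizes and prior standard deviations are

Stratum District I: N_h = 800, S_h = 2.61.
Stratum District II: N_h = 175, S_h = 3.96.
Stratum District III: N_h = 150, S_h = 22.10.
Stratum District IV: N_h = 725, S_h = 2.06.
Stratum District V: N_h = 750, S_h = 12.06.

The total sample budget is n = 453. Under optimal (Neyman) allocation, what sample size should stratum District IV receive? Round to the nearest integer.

41

Neyman allocation: n_h = n · N_h S_h / Σ N_i S_i, with n = 453.
  stratum District I: N_h·S_h = 800·2.61 = 2088.00
  stratum District II: N_h·S_h = 175·3.96 = 693.00
  stratum District III: N_h·S_h = 150·22.10 = 3315.00
  stratum District IV: N_h·S_h = 725·2.06 = 1493.50
  stratum District V: N_h·S_h = 750·12.06 = 9045.00
Σ N_h S_h = 16634.50
n for stratum District IV = 453·1493.50/16634.50 = 40.672 → 41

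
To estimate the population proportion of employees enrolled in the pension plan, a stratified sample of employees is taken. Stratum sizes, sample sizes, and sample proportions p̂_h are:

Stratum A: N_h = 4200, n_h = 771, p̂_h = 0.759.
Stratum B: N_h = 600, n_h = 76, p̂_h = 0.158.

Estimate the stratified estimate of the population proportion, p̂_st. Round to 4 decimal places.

p̂_st ≈ 0.6839

N = 4800; stratum weights W_h = N_h/N.
p̂_st = Σ W_h p̂_h = (4200·0.759 + 600·0.158)/4800 = 0.68388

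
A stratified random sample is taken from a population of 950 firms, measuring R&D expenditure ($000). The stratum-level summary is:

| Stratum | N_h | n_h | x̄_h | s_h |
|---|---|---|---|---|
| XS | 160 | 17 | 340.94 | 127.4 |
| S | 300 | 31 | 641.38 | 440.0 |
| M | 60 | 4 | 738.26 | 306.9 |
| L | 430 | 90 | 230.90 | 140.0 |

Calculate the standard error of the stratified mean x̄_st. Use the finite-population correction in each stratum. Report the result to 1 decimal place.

V̂(x̄_st) = Σ W_h² (1 − n_h/N_h) s_h²/n_h, with W_h = N_h/N and N = 950:
  stratum XS: (160/950)²·(1 − 17/160)·127.4²/17 = 24.2046
  stratum S: (300/950)²·(1 − 31/300)·440.0²/31 = 558.432
  stratum M: (60/950)²·(1 − 4/60)·306.9²/4 = 87.6649
  stratum L: (430/950)²·(1 − 90/430)·140.0²/90 = 35.2788
V̂(x̄_st) = 705.58
SE(x̄_st) = √705.58 = 26.5628

SE(x̄_st) ≈ 26.6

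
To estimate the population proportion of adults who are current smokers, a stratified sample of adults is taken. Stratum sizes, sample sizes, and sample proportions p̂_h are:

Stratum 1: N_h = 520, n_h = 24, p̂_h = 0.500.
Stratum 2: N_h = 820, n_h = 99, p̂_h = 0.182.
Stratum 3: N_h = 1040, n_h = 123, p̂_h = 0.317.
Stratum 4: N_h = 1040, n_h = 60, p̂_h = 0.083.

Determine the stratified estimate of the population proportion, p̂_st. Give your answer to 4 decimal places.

N = 3420; stratum weights W_h = N_h/N.
p̂_st = Σ W_h p̂_h = (520·0.500 + 820·0.182 + 1040·0.317 + 1040·0.083)/3420 = 0.24130

p̂_st ≈ 0.2413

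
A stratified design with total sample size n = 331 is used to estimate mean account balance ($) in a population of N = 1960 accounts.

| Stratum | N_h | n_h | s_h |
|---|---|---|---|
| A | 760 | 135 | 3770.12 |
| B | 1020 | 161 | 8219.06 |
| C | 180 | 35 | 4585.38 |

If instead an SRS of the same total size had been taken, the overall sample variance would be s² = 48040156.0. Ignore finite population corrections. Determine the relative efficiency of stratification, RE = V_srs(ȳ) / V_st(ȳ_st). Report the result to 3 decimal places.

V̂(ȳ_st) = Σ W_h² s_h²/n_h, with W_h = N_h/N and N = 1960:
  stratum A: (760/1960)²·3770.12²/135 = 15830.4
  stratum B: (1020/1960)²·8219.06²/161 = 113634
  stratum C: (180/1960)²·4585.38²/35 = 5066.59
V_st = 134531
V_srs = s²/n = 48040156.0/331 = 145136
Relative efficiency = V_srs / V_st = 145136/134531 = 1.0788

RE ≈ 1.079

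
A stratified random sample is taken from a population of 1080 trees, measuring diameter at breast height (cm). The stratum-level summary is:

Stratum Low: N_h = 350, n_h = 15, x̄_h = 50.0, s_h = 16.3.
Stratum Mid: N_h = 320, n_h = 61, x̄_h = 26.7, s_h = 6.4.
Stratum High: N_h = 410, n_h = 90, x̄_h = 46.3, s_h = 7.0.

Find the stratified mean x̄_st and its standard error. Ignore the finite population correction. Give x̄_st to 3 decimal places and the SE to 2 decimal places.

x̄_st ≈ 41.692, SE ≈ 1.41

x̄_st = Σ W_h x̄_h = (350·50.0 + 320·26.7 + 410·46.3)/1080 = 41.69167
V̂(x̄_st) = Σ W_h² s_h²/n_h, with W_h = N_h/N and N = 1080:
  stratum Low: (350/1080)²·16.3²/15 = 1.86026
  stratum Mid: (320/1080)²·6.4²/61 = 0.0589498
  stratum High: (410/1080)²·7.0²/90 = 0.0784646
V̂(x̄_st) = 1.99767
SE(x̄_st) = √1.99767 = 1.41339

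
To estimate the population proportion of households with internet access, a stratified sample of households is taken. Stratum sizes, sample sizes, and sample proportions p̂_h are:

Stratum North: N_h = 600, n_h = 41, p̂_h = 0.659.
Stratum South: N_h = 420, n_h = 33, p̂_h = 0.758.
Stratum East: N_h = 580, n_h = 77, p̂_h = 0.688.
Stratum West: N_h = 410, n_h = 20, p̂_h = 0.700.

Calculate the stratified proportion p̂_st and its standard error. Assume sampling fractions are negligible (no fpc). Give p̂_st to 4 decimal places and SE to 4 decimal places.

p̂_st ≈ 0.6964, SE ≈ 0.0380

N = 2010; stratum weights W_h = N_h/N.
p̂_st = Σ W_h p̂_h = (600·0.659 + 420·0.758 + 580·0.688 + 410·0.700)/2010 = 0.69642
V̂(p̂_st) = Σ W_h² p̂_h(1−p̂_h)/(n_h−1):
  stratum North: (600/2010)²·0.659·0.341/40 = 0.000500599
  stratum South: (420/2010)²·0.758·0.242/32 = 0.000250289
  stratum East: (580/2010)²·0.688·0.312/76 = 0.000235176
  stratum West: (410/2010)²·0.700·0.300/19 = 0.000459877
V̂(p̂_st) = 0.00144594; SE = √V̂ = 0.0380255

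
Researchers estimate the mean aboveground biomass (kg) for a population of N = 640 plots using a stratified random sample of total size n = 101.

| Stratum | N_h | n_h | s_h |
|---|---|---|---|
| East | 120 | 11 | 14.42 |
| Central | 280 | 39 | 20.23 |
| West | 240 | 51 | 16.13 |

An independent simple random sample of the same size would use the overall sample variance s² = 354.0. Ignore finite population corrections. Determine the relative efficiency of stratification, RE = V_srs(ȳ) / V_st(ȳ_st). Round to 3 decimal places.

V̂(ȳ_st) = Σ W_h² s_h²/n_h, with W_h = N_h/N and N = 640:
  stratum East: (120/640)²·14.42²/11 = 0.664569
  stratum Central: (280/640)²·20.23²/39 = 2.00855
  stratum West: (240/640)²·16.13²/51 = 0.7174
V_st = 3.39052
V_srs = s²/n = 354.0/101 = 3.50495
Relative efficiency = V_srs / V_st = 3.50495/3.39052 = 1.0337

RE ≈ 1.034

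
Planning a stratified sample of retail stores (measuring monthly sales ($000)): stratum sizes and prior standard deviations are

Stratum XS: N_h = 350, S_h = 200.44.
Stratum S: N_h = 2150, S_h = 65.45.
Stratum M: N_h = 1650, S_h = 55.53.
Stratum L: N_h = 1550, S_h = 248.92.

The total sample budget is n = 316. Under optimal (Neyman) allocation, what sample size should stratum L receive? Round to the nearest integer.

Neyman allocation: n_h = n · N_h S_h / Σ N_i S_i, with n = 316.
  stratum XS: N_h·S_h = 350·200.44 = 70154.00
  stratum S: N_h·S_h = 2150·65.45 = 140717.50
  stratum M: N_h·S_h = 1650·55.53 = 91624.50
  stratum L: N_h·S_h = 1550·248.92 = 385826.00
Σ N_h S_h = 688322.00
n for stratum L = 316·385826.00/688322.00 = 177.128 → 177

177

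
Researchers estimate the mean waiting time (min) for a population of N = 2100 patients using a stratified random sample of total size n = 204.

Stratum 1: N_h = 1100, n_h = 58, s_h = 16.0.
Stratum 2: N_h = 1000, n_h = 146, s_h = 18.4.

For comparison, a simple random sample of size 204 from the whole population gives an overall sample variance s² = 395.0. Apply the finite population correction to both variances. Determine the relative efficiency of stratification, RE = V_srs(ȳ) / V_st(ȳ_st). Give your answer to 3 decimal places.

RE ≈ 1.095

V̂(ȳ_st) = Σ W_h² (1 − n_h/N_h) s_h²/n_h, with W_h = N_h/N and N = 2100:
  stratum 1: (1100/2100)²·(1 − 58/1100)·16.0²/58 = 1.14719
  stratum 2: (1000/2100)²·(1 − 146/1000)·18.4²/146 = 0.449058
V_st = 1.59624
V_srs = (1 − 204/2100)·395.0/204 = 1.74818
Relative efficiency = V_srs / V_st = 1.74818/1.59624 = 1.0952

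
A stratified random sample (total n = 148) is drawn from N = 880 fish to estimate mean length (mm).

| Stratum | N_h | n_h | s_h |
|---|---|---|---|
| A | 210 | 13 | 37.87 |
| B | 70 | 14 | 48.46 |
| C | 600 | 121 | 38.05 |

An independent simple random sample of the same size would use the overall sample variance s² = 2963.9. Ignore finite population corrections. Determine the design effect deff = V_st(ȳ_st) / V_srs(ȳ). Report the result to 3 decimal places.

deff ≈ 0.644

V̂(ȳ_st) = Σ W_h² s_h²/n_h, with W_h = N_h/N and N = 880:
  stratum A: (210/880)²·37.87²/13 = 6.28233
  stratum B: (70/880)²·48.46²/14 = 1.06138
  stratum C: (600/880)²·38.05²/121 = 5.56239
V_st = 12.9061
V_srs = s²/n = 2963.9/148 = 20.0264
deff = V_st / V_srs = 12.9061/20.0264 = 0.6445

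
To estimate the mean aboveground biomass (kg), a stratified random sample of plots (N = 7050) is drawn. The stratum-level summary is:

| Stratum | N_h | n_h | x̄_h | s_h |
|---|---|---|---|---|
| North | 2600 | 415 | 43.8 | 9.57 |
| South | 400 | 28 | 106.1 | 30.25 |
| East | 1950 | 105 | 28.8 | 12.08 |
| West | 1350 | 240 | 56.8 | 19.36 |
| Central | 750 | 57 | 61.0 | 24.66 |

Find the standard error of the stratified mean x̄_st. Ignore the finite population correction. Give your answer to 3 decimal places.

V̂(x̄_st) = Σ W_h² s_h²/n_h, with W_h = N_h/N and N = 7050:
  stratum North: (2600/7050)²·9.57²/415 = 0.0300154
  stratum South: (400/7050)²·30.25²/28 = 0.105205
  stratum East: (1950/7050)²·12.08²/105 = 0.106325
  stratum West: (1350/7050)²·19.36²/240 = 0.0572649
  stratum Central: (750/7050)²·24.66²/57 = 0.120741
V̂(x̄_st) = 0.419551
SE(x̄_st) = √0.419551 = 0.647728

SE(x̄_st) ≈ 0.648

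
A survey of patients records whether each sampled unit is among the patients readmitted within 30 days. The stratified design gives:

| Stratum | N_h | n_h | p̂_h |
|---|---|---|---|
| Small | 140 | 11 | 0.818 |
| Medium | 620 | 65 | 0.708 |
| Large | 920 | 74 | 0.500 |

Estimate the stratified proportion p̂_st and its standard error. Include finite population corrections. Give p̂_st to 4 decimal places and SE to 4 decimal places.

p̂_st ≈ 0.6033, SE ≈ 0.0379

N = 1680; stratum weights W_h = N_h/N.
p̂_st = Σ W_h p̂_h = (140·0.818 + 620·0.708 + 920·0.500)/1680 = 0.60326
V̂(p̂_st) = Σ W_h² (1 − n_h/N_h) p̂_h(1−p̂_h)/(n_h−1):
  stratum Small: (140/1680)²·(1 − 11/140)·0.818·0.182/10 = 9.52629e-05
  stratum Medium: (620/1680)²·(1 − 65/620)·0.708·0.292/64 = 0.000393824
  stratum Large: (920/1680)²·(1 − 74/920)·0.500·0.500/73 = 0.000944402
V̂(p̂_st) = 0.00143349; SE = √V̂ = 0.0378614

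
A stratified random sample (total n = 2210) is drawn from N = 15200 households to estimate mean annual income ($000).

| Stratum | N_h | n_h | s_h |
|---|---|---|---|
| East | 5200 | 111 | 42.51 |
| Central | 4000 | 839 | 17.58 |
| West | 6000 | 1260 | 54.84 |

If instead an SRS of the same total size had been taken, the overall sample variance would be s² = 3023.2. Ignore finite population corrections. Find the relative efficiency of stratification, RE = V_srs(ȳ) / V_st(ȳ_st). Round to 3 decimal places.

V̂(ȳ_st) = Σ W_h² s_h²/n_h, with W_h = N_h/N and N = 15200:
  stratum East: (5200/15200)²·42.51²/111 = 1.90537
  stratum Central: (4000/15200)²·17.58²/839 = 0.0255099
  stratum West: (6000/15200)²·54.84²/1260 = 0.371912
V_st = 2.30279
V_srs = s²/n = 3023.2/2210 = 1.36796
Relative efficiency = V_srs / V_st = 1.36796/2.30279 = 0.5940

RE ≈ 0.594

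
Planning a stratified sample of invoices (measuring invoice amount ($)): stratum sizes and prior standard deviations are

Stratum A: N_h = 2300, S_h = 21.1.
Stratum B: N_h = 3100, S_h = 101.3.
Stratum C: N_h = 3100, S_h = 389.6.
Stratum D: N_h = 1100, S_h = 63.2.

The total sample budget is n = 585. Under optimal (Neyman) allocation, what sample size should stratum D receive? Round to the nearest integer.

Neyman allocation: n_h = n · N_h S_h / Σ N_i S_i, with n = 585.
  stratum A: N_h·S_h = 2300·21.1 = 48530.00
  stratum B: N_h·S_h = 3100·101.3 = 314030.00
  stratum C: N_h·S_h = 3100·389.6 = 1207760.00
  stratum D: N_h·S_h = 1100·63.2 = 69520.00
Σ N_h S_h = 1639840.00
n for stratum D = 585·69520.00/1639840.00 = 24.801 → 25

25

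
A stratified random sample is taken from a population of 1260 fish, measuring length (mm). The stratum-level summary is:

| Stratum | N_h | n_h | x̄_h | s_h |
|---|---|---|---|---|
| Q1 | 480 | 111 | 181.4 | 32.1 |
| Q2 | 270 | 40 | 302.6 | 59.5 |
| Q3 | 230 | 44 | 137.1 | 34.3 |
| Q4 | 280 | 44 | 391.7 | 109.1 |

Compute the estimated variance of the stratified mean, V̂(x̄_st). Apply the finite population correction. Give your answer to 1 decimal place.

V̂(x̄_st) = Σ W_h² (1 − n_h/N_h) s_h²/n_h, with W_h = N_h/N and N = 1260:
  stratum Q1: (480/1260)²·(1 − 111/480)·32.1²/111 = 1.03565
  stratum Q2: (270/1260)²·(1 − 40/270)·59.5²/40 = 3.46198
  stratum Q3: (230/1260)²·(1 − 44/230)·34.3²/44 = 0.720502
  stratum Q4: (280/1260)²·(1 − 44/280)·109.1²/44 = 11.2597
V̂(x̄_st) = 16.4778

V̂(x̄_st) ≈ 16.5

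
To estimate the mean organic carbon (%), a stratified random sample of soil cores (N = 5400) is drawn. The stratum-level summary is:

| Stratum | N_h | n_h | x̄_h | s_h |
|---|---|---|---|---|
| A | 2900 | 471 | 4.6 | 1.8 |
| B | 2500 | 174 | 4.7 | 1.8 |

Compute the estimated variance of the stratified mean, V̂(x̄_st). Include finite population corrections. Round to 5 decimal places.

V̂(x̄_st) = Σ W_h² (1 − n_h/N_h) s_h²/n_h, with W_h = N_h/N and N = 5400:
  stratum A: (2900/5400)²·(1 − 471/2900)·1.8²/471 = 0.00166174
  stratum B: (2500/5400)²·(1 − 174/2500)·1.8²/174 = 0.00371328
V̂(x̄_st) = 0.00537502

V̂(x̄_st) ≈ 0.00538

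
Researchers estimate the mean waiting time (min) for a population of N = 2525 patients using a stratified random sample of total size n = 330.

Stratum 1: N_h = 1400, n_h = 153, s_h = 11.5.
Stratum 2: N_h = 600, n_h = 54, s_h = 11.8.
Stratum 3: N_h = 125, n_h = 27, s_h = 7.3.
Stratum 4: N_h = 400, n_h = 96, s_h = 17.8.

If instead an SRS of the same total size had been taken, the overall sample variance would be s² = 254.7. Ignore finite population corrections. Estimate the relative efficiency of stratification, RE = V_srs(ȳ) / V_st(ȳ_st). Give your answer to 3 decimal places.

V̂(ȳ_st) = Σ W_h² s_h²/n_h, with W_h = N_h/N and N = 2525:
  stratum 1: (1400/2525)²·11.5²/153 = 0.265728
  stratum 2: (600/2525)²·11.8²/54 = 0.145596
  stratum 3: (125/2525)²·7.3²/27 = 0.00483703
  stratum 4: (400/2525)²·17.8²/96 = 0.0828259
V_st = 0.498987
V_srs = s²/n = 254.7/330 = 0.771818
Relative efficiency = V_srs / V_st = 0.771818/0.498987 = 1.5468

RE ≈ 1.547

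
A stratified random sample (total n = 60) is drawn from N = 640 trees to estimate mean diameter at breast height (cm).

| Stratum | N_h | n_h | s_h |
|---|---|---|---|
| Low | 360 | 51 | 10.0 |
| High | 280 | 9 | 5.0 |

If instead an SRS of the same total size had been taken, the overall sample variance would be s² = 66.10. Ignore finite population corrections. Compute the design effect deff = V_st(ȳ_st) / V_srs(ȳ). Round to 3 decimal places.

deff ≈ 1.046

V̂(ȳ_st) = Σ W_h² s_h²/n_h, with W_h = N_h/N and N = 640:
  stratum Low: (360/640)²·10.0²/51 = 0.620404
  stratum High: (280/640)²·5.0²/9 = 0.531684
V_st = 1.15209
V_srs = s²/n = 66.10/60 = 1.10167
deff = V_st / V_srs = 1.15209/1.10167 = 1.0458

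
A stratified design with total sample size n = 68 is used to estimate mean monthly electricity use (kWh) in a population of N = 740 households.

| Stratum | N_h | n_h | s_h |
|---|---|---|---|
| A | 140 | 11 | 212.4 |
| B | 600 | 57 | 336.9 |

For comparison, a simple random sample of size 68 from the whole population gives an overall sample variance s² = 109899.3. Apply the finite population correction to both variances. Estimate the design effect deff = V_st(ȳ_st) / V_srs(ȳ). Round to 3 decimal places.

deff ≈ 0.899

V̂(ȳ_st) = Σ W_h² (1 − n_h/N_h) s_h²/n_h, with W_h = N_h/N and N = 740:
  stratum A: (140/740)²·(1 − 11/140)·212.4²/11 = 135.26
  stratum B: (600/740)²·(1 − 57/600)·336.9²/57 = 1184.72
V_st = 1319.98
V_srs = (1 − 68/740)·109899.3/68 = 1467.65
deff = V_st / V_srs = 1319.98/1467.65 = 0.8994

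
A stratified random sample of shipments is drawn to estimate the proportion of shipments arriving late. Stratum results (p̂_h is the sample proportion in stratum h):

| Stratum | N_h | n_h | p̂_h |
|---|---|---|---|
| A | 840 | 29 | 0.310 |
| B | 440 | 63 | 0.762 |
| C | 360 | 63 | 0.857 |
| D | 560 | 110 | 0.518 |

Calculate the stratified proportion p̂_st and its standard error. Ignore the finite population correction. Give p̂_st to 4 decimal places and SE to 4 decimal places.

N = 2200; stratum weights W_h = N_h/N.
p̂_st = Σ W_h p̂_h = (840·0.310 + 440·0.762 + 360·0.857 + 560·0.518)/2200 = 0.54285
V̂(p̂_st) = Σ W_h² p̂_h(1−p̂_h)/(n_h−1):
  stratum A: (840/2200)²·0.310·0.690/28 = 0.00111369
  stratum B: (440/2200)²·0.762·0.238/62 = 0.000117004
  stratum C: (360/2200)²·0.857·0.143/62 = 5.29279e-05
  stratum D: (560/2200)²·0.518·0.482/109 = 0.000148416
V̂(p̂_st) = 0.00143204; SE = √V̂ = 0.0378423

p̂_st ≈ 0.5429, SE ≈ 0.0378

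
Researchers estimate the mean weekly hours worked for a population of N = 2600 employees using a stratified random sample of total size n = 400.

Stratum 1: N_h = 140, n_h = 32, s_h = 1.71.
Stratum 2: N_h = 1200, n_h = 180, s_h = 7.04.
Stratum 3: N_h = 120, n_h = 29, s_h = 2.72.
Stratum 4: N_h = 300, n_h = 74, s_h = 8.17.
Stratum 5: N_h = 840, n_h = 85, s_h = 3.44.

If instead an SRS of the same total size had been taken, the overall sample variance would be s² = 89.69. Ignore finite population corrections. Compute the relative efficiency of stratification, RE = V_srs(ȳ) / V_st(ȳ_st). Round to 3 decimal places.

V̂(ȳ_st) = Σ W_h² s_h²/n_h, with W_h = N_h/N and N = 2600:
  stratum 1: (140/2600)²·1.71²/32 = 0.000264942
  stratum 2: (1200/2600)²·7.04²/180 = 0.0586528
  stratum 3: (120/2600)²·2.72²/29 = 0.000543445
  stratum 4: (300/2600)²·8.17²/74 = 0.012009
  stratum 5: (840/2600)²·3.44²/85 = 0.0145315
V_st = 0.0860017
V_srs = s²/n = 89.69/400 = 0.224225
Relative efficiency = V_srs / V_st = 0.224225/0.0860017 = 2.6072

RE ≈ 2.607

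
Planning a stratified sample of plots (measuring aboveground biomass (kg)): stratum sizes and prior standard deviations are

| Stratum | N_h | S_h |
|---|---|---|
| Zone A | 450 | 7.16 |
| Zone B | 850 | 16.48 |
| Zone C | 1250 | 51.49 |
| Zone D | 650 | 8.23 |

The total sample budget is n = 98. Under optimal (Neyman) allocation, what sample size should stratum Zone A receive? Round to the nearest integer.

Neyman allocation: n_h = n · N_h S_h / Σ N_i S_i, with n = 98.
  stratum Zone A: N_h·S_h = 450·7.16 = 3222.00
  stratum Zone B: N_h·S_h = 850·16.48 = 14008.00
  stratum Zone C: N_h·S_h = 1250·51.49 = 64362.50
  stratum Zone D: N_h·S_h = 650·8.23 = 5349.50
Σ N_h S_h = 86942.00
n for stratum Zone A = 98·3222.00/86942.00 = 3.632 → 4

4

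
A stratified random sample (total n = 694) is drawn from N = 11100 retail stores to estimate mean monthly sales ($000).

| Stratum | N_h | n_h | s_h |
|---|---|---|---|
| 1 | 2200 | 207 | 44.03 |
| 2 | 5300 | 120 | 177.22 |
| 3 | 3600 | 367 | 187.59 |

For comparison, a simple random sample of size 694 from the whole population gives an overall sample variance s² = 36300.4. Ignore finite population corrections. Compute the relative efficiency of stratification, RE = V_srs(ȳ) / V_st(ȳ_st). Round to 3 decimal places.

RE ≈ 0.746

V̂(ȳ_st) = Σ W_h² s_h²/n_h, with W_h = N_h/N and N = 11100:
  stratum 1: (2200/11100)²·44.03²/207 = 0.367897
  stratum 2: (5300/11100)²·177.22²/120 = 59.6692
  stratum 3: (3600/11100)²·187.59²/367 = 10.0858
V_st = 70.1229
V_srs = s²/n = 36300.4/694 = 52.3061
Relative efficiency = V_srs / V_st = 52.3061/70.1229 = 0.7459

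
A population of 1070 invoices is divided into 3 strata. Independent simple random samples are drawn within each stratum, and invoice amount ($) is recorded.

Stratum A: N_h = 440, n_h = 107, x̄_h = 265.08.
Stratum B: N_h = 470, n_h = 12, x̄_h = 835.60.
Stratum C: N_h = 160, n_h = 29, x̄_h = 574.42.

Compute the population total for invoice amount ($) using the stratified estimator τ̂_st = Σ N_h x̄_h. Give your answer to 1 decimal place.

τ̂_st = Σ N_h x̄_h = 440·265.08 + 470·835.60 + 160·574.42 = 601274.4

τ̂_st ≈ 601274.4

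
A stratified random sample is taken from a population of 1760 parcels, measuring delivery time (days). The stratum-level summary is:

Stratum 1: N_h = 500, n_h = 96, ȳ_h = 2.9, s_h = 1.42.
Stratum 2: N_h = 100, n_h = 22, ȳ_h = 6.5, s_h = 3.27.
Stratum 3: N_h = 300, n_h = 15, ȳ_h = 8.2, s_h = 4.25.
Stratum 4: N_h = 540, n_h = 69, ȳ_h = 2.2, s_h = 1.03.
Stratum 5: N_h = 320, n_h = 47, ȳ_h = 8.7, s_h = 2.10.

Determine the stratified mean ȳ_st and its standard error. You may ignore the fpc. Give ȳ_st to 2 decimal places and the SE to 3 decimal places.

ȳ_st = Σ W_h ȳ_h = (500·2.9 + 100·6.5 + 300·8.2 + 540·2.2 + 320·8.7)/1760 = 4.84773
V̂(ȳ_st) = Σ W_h² s_h²/n_h, with W_h = N_h/N and N = 1760:
  stratum 1: (500/1760)²·1.42²/96 = 0.0016952
  stratum 2: (100/1760)²·3.27²/22 = 0.00156909
  stratum 3: (300/1760)²·4.25²/15 = 0.0349868
  stratum 4: (540/1760)²·1.03²/69 = 0.0014474
  stratum 5: (320/1760)²·2.10²/47 = 0.00310181
V̂(ȳ_st) = 0.0428003
SE(ȳ_st) = √0.0428003 = 0.206882

ȳ_st ≈ 4.85, SE ≈ 0.207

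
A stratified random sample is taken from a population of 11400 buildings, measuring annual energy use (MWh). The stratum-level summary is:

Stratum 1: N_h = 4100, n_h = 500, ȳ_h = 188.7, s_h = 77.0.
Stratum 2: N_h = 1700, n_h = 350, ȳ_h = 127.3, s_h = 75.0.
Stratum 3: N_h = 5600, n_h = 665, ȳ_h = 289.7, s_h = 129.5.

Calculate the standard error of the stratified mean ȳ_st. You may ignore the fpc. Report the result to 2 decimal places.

SE(ȳ_st) ≈ 2.82

V̂(ȳ_st) = Σ W_h² s_h²/n_h, with W_h = N_h/N and N = 11400:
  stratum 1: (4100/11400)²·77.0²/500 = 1.5338
  stratum 2: (1700/11400)²·75.0²/350 = 0.35739
  stratum 3: (5600/11400)²·129.5²/665 = 6.08533
V̂(ȳ_st) = 7.97652
SE(ȳ_st) = √7.97652 = 2.82427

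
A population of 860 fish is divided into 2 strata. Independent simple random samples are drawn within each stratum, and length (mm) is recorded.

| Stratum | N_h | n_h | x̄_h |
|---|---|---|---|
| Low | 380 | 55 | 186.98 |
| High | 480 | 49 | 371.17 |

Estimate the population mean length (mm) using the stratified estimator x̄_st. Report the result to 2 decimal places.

N = Σ N_h = 860. Stratum weights W_h = N_h/N.
x̄_st = (380·186.98 + 480·371.17) / 860 = 289.7837

x̄_st ≈ 289.78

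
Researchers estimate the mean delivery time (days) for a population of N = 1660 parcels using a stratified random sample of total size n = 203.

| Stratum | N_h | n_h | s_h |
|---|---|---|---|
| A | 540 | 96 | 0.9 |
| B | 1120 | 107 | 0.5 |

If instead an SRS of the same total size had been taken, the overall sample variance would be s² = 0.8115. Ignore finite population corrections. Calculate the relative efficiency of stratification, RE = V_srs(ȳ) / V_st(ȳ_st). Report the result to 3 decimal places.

RE ≈ 2.043

V̂(ȳ_st) = Σ W_h² s_h²/n_h, with W_h = N_h/N and N = 1660:
  stratum A: (540/1660)²·0.9²/96 = 0.000892864
  stratum B: (1120/1660)²·0.5²/107 = 0.00106359
V_st = 0.00195646
V_srs = s²/n = 0.8115/203 = 0.00399754
Relative efficiency = V_srs / V_st = 0.00399754/0.00195646 = 2.0433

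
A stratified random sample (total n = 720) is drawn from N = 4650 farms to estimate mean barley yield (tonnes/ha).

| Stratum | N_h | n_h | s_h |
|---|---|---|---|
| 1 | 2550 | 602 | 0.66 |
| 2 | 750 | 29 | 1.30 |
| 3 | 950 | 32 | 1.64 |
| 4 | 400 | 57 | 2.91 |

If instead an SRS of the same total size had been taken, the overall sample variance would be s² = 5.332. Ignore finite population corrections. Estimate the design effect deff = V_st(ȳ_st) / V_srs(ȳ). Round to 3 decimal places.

deff ≈ 0.856

V̂(ȳ_st) = Σ W_h² s_h²/n_h, with W_h = N_h/N and N = 4650:
  stratum 1: (2550/4650)²·0.66²/602 = 0.000217603
  stratum 2: (750/4650)²·1.30²/29 = 0.00151602
  stratum 3: (950/4650)²·1.64²/32 = 0.00350816
  stratum 4: (400/4650)²·2.91²/57 = 0.00109932
V_st = 0.0063411
V_srs = s²/n = 5.332/720 = 0.00740556
deff = V_st / V_srs = 0.0063411/0.00740556 = 0.8563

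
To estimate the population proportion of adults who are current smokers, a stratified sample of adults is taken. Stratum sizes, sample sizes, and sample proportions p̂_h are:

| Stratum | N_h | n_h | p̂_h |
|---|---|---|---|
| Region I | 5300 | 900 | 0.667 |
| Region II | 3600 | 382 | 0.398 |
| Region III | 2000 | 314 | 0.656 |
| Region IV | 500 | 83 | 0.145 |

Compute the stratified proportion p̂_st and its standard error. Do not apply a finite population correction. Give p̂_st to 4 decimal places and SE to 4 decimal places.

p̂_st ≈ 0.5572, SE ≈ 0.0119

N = 11400; stratum weights W_h = N_h/N.
p̂_st = Σ W_h p̂_h = (5300·0.667 + 3600·0.398 + 2000·0.656 + 500·0.145)/11400 = 0.55723
V̂(p̂_st) = Σ W_h² p̂_h(1−p̂_h)/(n_h−1):
  stratum Region I: (5300/11400)²·0.667·0.333/899 = 5.34014e-05
  stratum Region II: (3600/11400)²·0.398·0.602/381 = 6.27119e-05
  stratum Region III: (2000/11400)²·0.656·0.344/313 = 2.21906e-05
  stratum Region IV: (500/11400)²·0.145·0.855/82 = 2.90838e-06
V̂(p̂_st) = 0.000141212; SE = √V̂ = 0.0118833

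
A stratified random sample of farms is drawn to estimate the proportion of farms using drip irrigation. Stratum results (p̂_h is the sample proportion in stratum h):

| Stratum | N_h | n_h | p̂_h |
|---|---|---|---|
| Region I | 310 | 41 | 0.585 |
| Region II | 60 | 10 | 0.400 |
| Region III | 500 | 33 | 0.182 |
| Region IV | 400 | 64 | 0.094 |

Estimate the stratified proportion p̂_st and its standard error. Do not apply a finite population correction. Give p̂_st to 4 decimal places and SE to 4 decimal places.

p̂_st ≈ 0.2630, SE ≈ 0.0357

N = 1270; stratum weights W_h = N_h/N.
p̂_st = Σ W_h p̂_h = (310·0.585 + 60·0.400 + 500·0.182 + 400·0.094)/1270 = 0.26295
V̂(p̂_st) = Σ W_h² p̂_h(1−p̂_h)/(n_h−1):
  stratum Region I: (310/1270)²·0.585·0.415/40 = 0.000361626
  stratum Region II: (60/1270)²·0.400·0.600/9 = 5.95201e-05
  stratum Region III: (500/1270)²·0.182·0.818/32 = 0.00072112
  stratum Region IV: (400/1270)²·0.094·0.906/63 = 0.0001341
V̂(p̂_st) = 0.00127637; SE = √V̂ = 0.0357263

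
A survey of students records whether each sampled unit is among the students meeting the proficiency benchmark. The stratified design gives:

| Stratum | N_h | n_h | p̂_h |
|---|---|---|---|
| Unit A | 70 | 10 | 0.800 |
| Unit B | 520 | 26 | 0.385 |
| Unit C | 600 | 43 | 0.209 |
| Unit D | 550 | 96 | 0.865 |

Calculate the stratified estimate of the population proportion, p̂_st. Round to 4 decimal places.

p̂_st ≈ 0.4927

N = 1740; stratum weights W_h = N_h/N.
p̂_st = Σ W_h p̂_h = (70·0.800 + 520·0.385 + 600·0.209 + 550·0.865)/1740 = 0.49273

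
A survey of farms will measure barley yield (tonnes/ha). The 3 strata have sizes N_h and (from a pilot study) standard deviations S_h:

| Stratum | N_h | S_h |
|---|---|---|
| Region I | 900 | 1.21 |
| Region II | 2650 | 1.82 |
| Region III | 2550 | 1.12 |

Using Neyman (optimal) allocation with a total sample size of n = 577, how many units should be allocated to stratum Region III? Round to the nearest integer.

Neyman allocation: n_h = n · N_h S_h / Σ N_i S_i, with n = 577.
  stratum Region I: N_h·S_h = 900·1.21 = 1089.00
  stratum Region II: N_h·S_h = 2650·1.82 = 4823.00
  stratum Region III: N_h·S_h = 2550·1.12 = 2856.00
Σ N_h S_h = 8768.00
n for stratum Region III = 577·2856.00/8768.00 = 187.946 → 188

188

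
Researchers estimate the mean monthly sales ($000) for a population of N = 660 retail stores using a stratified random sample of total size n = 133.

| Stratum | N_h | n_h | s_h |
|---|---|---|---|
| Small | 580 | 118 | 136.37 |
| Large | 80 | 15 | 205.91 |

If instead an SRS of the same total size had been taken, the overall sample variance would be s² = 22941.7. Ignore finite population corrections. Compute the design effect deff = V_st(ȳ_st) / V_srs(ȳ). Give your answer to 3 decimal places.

V̂(ȳ_st) = Σ W_h² s_h²/n_h, with W_h = N_h/N and N = 660:
  stratum Small: (580/660)²·136.37²/118 = 121.709
  stratum Large: (80/660)²·205.91²/15 = 41.5294
V_st = 163.239
V_srs = s²/n = 22941.7/133 = 172.494
deff = V_st / V_srs = 163.239/172.494 = 0.9463

deff ≈ 0.946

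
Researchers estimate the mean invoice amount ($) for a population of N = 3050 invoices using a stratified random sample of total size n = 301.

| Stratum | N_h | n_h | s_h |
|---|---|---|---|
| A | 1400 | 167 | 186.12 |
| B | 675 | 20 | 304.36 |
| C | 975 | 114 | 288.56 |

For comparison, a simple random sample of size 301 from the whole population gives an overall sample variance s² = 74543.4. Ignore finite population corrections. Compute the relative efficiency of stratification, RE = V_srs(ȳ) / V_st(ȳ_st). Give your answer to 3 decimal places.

RE ≈ 0.717

V̂(ȳ_st) = Σ W_h² s_h²/n_h, with W_h = N_h/N and N = 3050:
  stratum A: (1400/3050)²·186.12²/167 = 43.7045
  stratum B: (675/3050)²·304.36²/20 = 226.857
  stratum C: (975/3050)²·288.56²/114 = 74.6409
V_st = 345.203
V_srs = s²/n = 74543.4/301 = 247.652
Relative efficiency = V_srs / V_st = 247.652/345.203 = 0.7174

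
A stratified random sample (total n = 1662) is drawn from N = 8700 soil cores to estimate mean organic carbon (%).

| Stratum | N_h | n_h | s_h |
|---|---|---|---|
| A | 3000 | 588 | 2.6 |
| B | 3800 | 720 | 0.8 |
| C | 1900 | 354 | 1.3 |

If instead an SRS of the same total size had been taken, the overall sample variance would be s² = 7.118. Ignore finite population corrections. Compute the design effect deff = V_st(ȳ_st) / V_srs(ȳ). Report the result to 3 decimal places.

deff ≈ 0.412

V̂(ȳ_st) = Σ W_h² s_h²/n_h, with W_h = N_h/N and N = 8700:
  stratum A: (3000/8700)²·2.6²/588 = 0.00136702
  stratum B: (3800/8700)²·0.8²/720 = 0.000169581
  stratum C: (1900/8700)²·1.3²/354 = 0.000227694
V_st = 0.00176429
V_srs = s²/n = 7.118/1662 = 0.00428279
deff = V_st / V_srs = 0.00176429/0.00428279 = 0.4119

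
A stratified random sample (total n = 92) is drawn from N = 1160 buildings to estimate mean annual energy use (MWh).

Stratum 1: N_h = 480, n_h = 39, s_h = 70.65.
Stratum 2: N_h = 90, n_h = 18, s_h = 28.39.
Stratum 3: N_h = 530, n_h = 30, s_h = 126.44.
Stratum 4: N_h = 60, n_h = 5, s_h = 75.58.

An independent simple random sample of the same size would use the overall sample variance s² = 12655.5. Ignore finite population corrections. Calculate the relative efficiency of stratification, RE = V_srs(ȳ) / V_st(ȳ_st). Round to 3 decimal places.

RE ≈ 1.008

V̂(ȳ_st) = Σ W_h² s_h²/n_h, with W_h = N_h/N and N = 1160:
  stratum 1: (480/1160)²·70.65²/39 = 21.9142
  stratum 2: (90/1160)²·28.39²/18 = 0.269543
  stratum 3: (530/1160)²·126.44²/30 = 111.246
  stratum 4: (60/1160)²·75.58²/5 = 3.05654
V_st = 136.486
V_srs = s²/n = 12655.5/92 = 137.56
Relative efficiency = V_srs / V_st = 137.56/136.486 = 1.0079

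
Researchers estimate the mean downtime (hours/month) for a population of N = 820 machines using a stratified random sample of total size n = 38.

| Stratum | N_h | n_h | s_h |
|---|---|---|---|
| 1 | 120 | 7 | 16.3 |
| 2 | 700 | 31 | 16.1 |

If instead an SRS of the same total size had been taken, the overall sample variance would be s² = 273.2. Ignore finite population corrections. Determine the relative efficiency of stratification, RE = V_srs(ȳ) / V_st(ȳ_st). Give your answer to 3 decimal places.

V̂(ȳ_st) = Σ W_h² s_h²/n_h, with W_h = N_h/N and N = 820:
  stratum 1: (120/820)²·16.3²/7 = 0.812853
  stratum 2: (700/820)²·16.1²/31 = 6.09338
V_st = 6.90624
V_srs = s²/n = 273.2/38 = 7.18947
Relative efficiency = V_srs / V_st = 7.18947/6.90624 = 1.0410

RE ≈ 1.041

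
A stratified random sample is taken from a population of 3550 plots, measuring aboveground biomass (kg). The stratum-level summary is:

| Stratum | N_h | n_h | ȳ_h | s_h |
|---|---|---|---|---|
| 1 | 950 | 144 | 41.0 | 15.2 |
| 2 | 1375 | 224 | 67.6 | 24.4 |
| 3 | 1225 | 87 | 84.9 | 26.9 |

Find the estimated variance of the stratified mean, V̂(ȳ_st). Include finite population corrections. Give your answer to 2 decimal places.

V̂(ȳ_st) = Σ W_h² (1 − n_h/N_h) s_h²/n_h, with W_h = N_h/N and N = 3550:
  stratum 1: (950/3550)²·(1 − 144/950)·15.2²/144 = 0.0974825
  stratum 2: (1375/3550)²·(1 − 224/1375)·24.4²/224 = 0.333774
  stratum 3: (1225/3550)²·(1 − 87/1225)·26.9²/87 = 0.920041
V̂(ȳ_st) = 1.3513

V̂(ȳ_st) ≈ 1.35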